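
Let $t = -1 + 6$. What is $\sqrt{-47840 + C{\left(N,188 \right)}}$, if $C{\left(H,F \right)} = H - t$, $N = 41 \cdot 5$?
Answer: $2 i \sqrt{11910} \approx 218.27 i$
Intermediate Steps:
$t = 5$
$N = 205$
$C{\left(H,F \right)} = -5 + H$ ($C{\left(H,F \right)} = H - 5 = -5 + H$)
$\sqrt{-47840 + C{\left(N,188 \right)}} = \sqrt{-47840 + \left(-5 + 205\right)} = \sqrt{-47840 + 200} = \sqrt{-47640} = 2 i \sqrt{11910}$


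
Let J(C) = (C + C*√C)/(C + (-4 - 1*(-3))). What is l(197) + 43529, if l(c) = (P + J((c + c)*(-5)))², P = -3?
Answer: 161473418138/3884841 - 15535420*I*√1970/3884841 ≈ 41565.0 - 177.49*I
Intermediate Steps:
J(C) = (C + C^(3/2))/(-1 + C) (J(C) = (C + C^(3/2))/(C + (-4 + 3)) = (C + C^(3/2))/(C - 1) = (C + C^(3/2))/(-1 + C))
l(c) = (-3 + (-10*c + 10*√10*(-c)^(3/2))/(-1 - 10*c))² (l(c) = (-3 + ((c + c)*(-5) + ((c + c)*(-5))^(3/2))/(-1 + (c + c)*(-5)))² = (-3 + ((2*c)*(-5) + ((2*c)*(-5))^(3/2))/(-1 + (2*c)*(-5)))² = (-3 + (-10*c + (-10*c)^(3/2))/(-1 - 10*c))² = (-3 + (-10*c + 10*√10*(-c)^(3/2))/(-1 - 10*c))²)
l(197) + 43529 = (3 + 20*197 + 10*√10*(-1*197)^(3/2))²/(1 + 10*197)² + 43529 = (3 + 3940 + 10*√10*(-197)^(3/2))²/(1 + 1970)² + 43529 = (3 + 3940 + 10*√10*(-197*I*√197))²/1971² + 43529 = (3 + 3940 - 1970*I*√1970)²/3884841 + 43529 = (3943 - 1970*I*√1970)²/3884841 + 43529 = 43529 + (3943 - 1970*I*√1970)²/3884841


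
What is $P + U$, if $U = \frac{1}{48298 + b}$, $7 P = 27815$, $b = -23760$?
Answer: $\frac{682524477}{171766} \approx 3973.6$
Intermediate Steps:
$P = \frac{27815}{7}$ ($P = \frac{1}{7} \cdot 27815 = \frac{27815}{7} \approx 3973.6$)
$U = \frac{1}{24538}$ ($U = \frac{1}{48298 - 23760} = \frac{1}{24538} \approx 4.0753 \cdot 10^{-5}$)
$P + U = \frac{27815}{7} + \frac{1}{24538} = \frac{682524477}{171766}$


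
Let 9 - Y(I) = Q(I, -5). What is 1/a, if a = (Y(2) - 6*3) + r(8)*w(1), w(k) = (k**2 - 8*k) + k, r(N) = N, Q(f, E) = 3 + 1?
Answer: -1/61 ≈ -0.016393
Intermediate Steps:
Q(f, E) = 4
Y(I) = 5 (Y(I) = 9 - 1*4 = 9 - 4 = 5)
w(k) = k**2 - 7*k
a = -61 (a = (5 - 6*3) + 8*(1*(-7 + 1)) = (5 - 18) + 8*(1*(-6)) = -13 + 8*(-6) = -13 - 48 = -61)
1/a = 1/(-61) = -1/61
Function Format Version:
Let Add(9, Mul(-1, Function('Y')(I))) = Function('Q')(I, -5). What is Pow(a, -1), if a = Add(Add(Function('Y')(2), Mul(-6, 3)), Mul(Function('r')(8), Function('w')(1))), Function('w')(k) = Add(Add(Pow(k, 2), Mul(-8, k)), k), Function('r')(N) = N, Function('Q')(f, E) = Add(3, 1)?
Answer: Rational(-1, 61) ≈ -0.016393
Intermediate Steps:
Function('Q')(f, E) = 4
Function('Y')(I) = 5 (Function('Y')(I) = Add(9, Mul(-1, 4)) = Add(9, -4) = 5)
Function('w')(k) = Add(Pow(k, 2), Mul(-7, k))
a = -61 (a = Add(Add(5, Mul(-6, 3)), Mul(8, Mul(1, Add(-7, 1)))) = Add(Add(5, -18), Mul(8, Mul(1, -6))) = Add(-13, Mul(8, -6)) = Add(-13, -48) = -61)
Pow(a, -1) = Pow(-61, -1) = Rational(-1, 61)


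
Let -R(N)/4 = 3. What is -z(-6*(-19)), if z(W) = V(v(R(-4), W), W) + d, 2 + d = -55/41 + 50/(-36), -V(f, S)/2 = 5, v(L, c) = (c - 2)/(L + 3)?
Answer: 10871/738 ≈ 14.730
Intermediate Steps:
R(N) = -12 (R(N) = -4*3 = -12)
v(L, c) = (-2 + c)/(3 + L)
V(f, S) = -10 (V(f, S) = -2*5 = -10)
d = -3491/738 (d = -2 + (-55/41 + 50/(-36)) = -2 + (-55*1/41 + 50*(-1/36)) = -2 + (-55/41 - 25/18) = -2 - 2015/738 = -3491/738 ≈ -4.7304)
z(W) = -10871/738 (z(W) = -10 - 3491/738 = -10871/738)
-z(-6*(-19)) = -1*(-10871/738) = 10871/738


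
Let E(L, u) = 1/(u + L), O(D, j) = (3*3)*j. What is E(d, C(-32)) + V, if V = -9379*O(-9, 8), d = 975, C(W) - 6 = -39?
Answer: -636121295/942 ≈ -6.7529e+5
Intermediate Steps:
C(W) = -33 (C(W) = 6 - 39 = -33)
O(D, j) = 9*j
E(L, u) = 1/(L + u)
V = -675288 (V = -84411*8 = -9379*72 = -675288)
E(d, C(-32)) + V = 1/(975 - 33) - 675288 = 1/942 - 675288 = -636121295/942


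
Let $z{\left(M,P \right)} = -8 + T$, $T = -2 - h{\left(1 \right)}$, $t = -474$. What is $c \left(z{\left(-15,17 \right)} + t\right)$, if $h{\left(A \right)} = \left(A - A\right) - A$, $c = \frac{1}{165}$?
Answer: $- \frac{161}{55} \approx -2.9273$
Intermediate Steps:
$c = \frac{1}{165} \approx 0.0060606$
$h{\left(A \right)} = - A$ ($h{\left(A \right)} = 0 - A = - A$)
$T = -1$ ($T = -2 - \left(-1\right) 1 = -2 - -1 = -2 + 1 = -1$)
$z{\left(M,P \right)} = -9$ ($z{\left(M,P \right)} = -8 - 1 = -9$)
$c \left(z{\left(-15,17 \right)} + t\right) = \frac{-9 - 474}{165} = \frac{1}{165} \left(-483\right) = - \frac{161}{55}$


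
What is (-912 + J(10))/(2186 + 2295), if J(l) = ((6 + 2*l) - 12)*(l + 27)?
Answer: -394/4481 ≈ -0.087927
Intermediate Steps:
J(l) = (-6 + 2*l)*(27 + l)
(-912 + J(10))/(2186 + 2295) = (-912 + (-162 + 2*10**2 + 48*10))/(2186 + 2295) = (-912 + (-162 + 2*100 + 480))/4481 = (-912 + (-162 + 200 + 480))*(1/4481) = (-912 + 518)*(1/4481) = -394*1/4481 = -394/4481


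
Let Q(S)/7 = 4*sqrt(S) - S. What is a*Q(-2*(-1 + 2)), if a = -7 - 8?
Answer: -210 - 420*I*sqrt(2) ≈ -210.0 - 593.97*I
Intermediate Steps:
a = -15
Q(S) = -7*S + 28*sqrt(S) (Q(S) = 7*(4*sqrt(S) - S) = 7*(-S + 4*sqrt(S)) = -7*S + 28*sqrt(S))
a*Q(-2*(-1 + 2)) = -15*(-(-14)*(-1 + 2) + 28*sqrt(-2*(-1 + 2))) = -15*(-(-14) + 28*sqrt(-2*1)) = -15*(-7*(-2) + 28*sqrt(-2)) = -15*(14 + 28*(I*sqrt(2))) = -15*(14 + 28*I*sqrt(2)) = -210 - 420*I*sqrt(2)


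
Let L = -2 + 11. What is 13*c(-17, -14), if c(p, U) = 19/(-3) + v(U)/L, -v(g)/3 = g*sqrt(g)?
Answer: -247/3 + 182*I*sqrt(14)/3 ≈ -82.333 + 226.99*I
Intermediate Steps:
L = 9
v(g) = -3*g**(3/2) (v(g) = -3*g*sqrt(g) = -3*g**(3/2))
c(p, U) = -19/3 - U**(3/2)/3 (c(p, U) = 19/(-3) - 3*U**(3/2)/9 = 19*(-1/3) - 3*U**(3/2)*(1/9) = -19/3 - U**(3/2)/3)
13*c(-17, -14) = 13*(-19/3 - (-14)*I*sqrt(14)/3) = 13*(-19/3 + 14*I*sqrt(14)/3) = -247/3 + 182*I*sqrt(14)/3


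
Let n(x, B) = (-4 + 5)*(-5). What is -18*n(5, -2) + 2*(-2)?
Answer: 86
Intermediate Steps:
n(x, B) = -5 (n(x, B) = 1*(-5) = -5)
-18*n(5, -2) + 2*(-2) = -18*(-5) + 2*(-2) = 90 - 4 = 86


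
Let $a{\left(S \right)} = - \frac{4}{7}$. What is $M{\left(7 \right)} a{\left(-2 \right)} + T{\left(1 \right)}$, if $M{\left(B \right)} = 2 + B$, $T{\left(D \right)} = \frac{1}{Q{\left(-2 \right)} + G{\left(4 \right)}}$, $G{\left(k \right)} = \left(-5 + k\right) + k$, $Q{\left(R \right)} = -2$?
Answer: $- \frac{29}{7} \approx -4.1429$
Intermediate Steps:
$G{\left(k \right)} = -5 + 2 k$
$T{\left(D \right)} = 1$ ($T{\left(D \right)} = \frac{1}{-2 + \left(-5 + 2 \cdot 4\right)} = \frac{1}{-2 + \left(-5 + 8\right)} = \frac{1}{-2 + 3} = 1^{-1} = 1$)
$a{\left(S \right)} = - \frac{4}{7}$ ($a{\left(S \right)} = \left(-4\right) \frac{1}{7} = - \frac{4}{7}$)
$M{\left(7 \right)} a{\left(-2 \right)} + T{\left(1 \right)} = \left(2 + 7\right) \left(- \frac{4}{7}\right) + 1 = 9 \left(- \frac{4}{7}\right) + 1 = - \frac{36}{7} + 1 = - \frac{29}{7}$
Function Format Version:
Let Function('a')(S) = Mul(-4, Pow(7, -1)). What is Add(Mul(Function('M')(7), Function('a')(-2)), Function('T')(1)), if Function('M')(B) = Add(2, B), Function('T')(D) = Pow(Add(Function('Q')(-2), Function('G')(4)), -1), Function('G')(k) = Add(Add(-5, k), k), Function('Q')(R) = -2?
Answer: Rational(-29, 7) ≈ -4.1429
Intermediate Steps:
Function('G')(k) = Add(-5, Mul(2, k))
Function('T')(D) = 1 (Function('T')(D) = Pow(Add(-2, Add(-5, Mul(2, 4))), -1) = Pow(Add(-2, Add(-5, 8)), -1) = Pow(Add(-2, 3), -1) = Pow(1, -1) = 1)
Function('a')(S) = Rational(-4, 7) (Function('a')(S) = Mul(-4, Rational(1, 7)) = Rational(-4, 7))
Add(Mul(Function('M')(7), Function('a')(-2)), Function('T')(1)) = Add(Mul(Add(2, 7), Rational(-4, 7)), 1) = Add(Mul(9, Rational(-4, 7)), 1) = Add(Rational(-36, 7), 1) = Rational(-29, 7)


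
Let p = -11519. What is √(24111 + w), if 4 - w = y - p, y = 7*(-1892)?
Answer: 4*√1615 ≈ 160.75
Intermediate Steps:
y = -13244
w = 1729 (w = 4 - (-13244 - 1*(-11519)) = 4 - (-13244 + 11519) = 4 - 1*(-1725) = 4 + 1725 = 1729)
√(24111 + w) = √(24111 + 1729) = √25840 = 4*√1615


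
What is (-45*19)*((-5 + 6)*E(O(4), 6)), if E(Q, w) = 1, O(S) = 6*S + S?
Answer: -855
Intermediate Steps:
O(S) = 7*S
(-45*19)*((-5 + 6)*E(O(4), 6)) = (-45*19)*((-5 + 6)*1) = -855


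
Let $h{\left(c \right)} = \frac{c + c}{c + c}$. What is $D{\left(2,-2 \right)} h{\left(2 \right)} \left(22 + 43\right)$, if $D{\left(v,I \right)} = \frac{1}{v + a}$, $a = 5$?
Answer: $\frac{65}{7} \approx 9.2857$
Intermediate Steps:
$D{\left(v,I \right)} = \frac{1}{5 + v}$ ($D{\left(v,I \right)} = \frac{1}{v + 5} = \frac{1}{5 + v}$)
$h{\left(c \right)} = 1$ ($h{\left(c \right)} = \frac{2 c}{2 c} = 2 c \frac{1}{2 c} = 1$)
$D{\left(2,-2 \right)} h{\left(2 \right)} \left(22 + 43\right) = \frac{1}{5 + 2} \cdot 1 \left(22 + 43\right) = \frac{1}{7} \cdot 1 \cdot 65 = \frac{1}{7} \cdot 65 = \frac{65}{7}$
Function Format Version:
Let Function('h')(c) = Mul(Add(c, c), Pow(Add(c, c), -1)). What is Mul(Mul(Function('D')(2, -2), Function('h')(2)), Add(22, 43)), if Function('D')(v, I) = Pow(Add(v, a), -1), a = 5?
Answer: Rational(65, 7) ≈ 9.2857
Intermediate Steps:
Function('D')(v, I) = Pow(Add(5, v), -1) (Function('D')(v, I) = Pow(Add(v, 5), -1) = Pow(Add(5, v), -1))
Function('h')(c) = 1 (Function('h')(c) = Mul(Mul(2, c), Pow(Mul(2, c), -1)) = Mul(Mul(2, c), Mul(Rational(1, 2), Pow(c, -1))) = 1)
Mul(Mul(Function('D')(2, -2), Function('h')(2)), Add(22, 43)) = Mul(Mul(Pow(Add(5, 2), -1), 1), Add(22, 43)) = Mul(Mul(Pow(7, -1), 1), 65) = Mul(Mul(Rational(1, 7), 1), 65) = Mul(Rational(1, 7), 65) = Rational(65, 7)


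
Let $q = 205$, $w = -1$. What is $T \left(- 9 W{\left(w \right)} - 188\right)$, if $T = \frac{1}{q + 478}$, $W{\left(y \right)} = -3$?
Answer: $- \frac{161}{683} \approx -0.23572$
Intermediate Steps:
$T = \frac{1}{683}$ ($T = \frac{1}{205 + 478} = \frac{1}{683} \approx 0.0014641$)
$T \left(- 9 W{\left(w \right)} - 188\right) = \frac{\left(-9\right) \left(-3\right) - 188}{683} = \frac{27 - 188}{683} = \frac{1}{683} \left(-161\right) = - \frac{161}{683}$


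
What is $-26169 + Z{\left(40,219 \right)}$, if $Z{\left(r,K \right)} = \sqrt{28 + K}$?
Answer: $-26169 + \sqrt{247} \approx -26153.0$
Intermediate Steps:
$-26169 + Z{\left(40,219 \right)} = -26169 + \sqrt{28 + 219} = -26169 + \sqrt{247}$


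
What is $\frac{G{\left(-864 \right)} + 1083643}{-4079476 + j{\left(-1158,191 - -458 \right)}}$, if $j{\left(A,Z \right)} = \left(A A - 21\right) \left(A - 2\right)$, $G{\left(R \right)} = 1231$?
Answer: $- \frac{542437}{779786678} \approx -0.00069562$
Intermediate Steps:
$j{\left(A,Z \right)} = \left(-21 + A^{2}\right) \left(-2 + A\right)$ ($j{\left(A,Z \right)} = \left(A^{2} - 21\right) \left(-2 + A\right) = \left(-21 + A^{2}\right) \left(-2 + A\right)$)
$\frac{G{\left(-864 \right)} + 1083643}{-4079476 + j{\left(-1158,191 - -458 \right)}} = \frac{1231 + 1083643}{-4079476 + \left(42 + \left(-1158\right)^{3} - -24318 - 2 \left(-1158\right)^{2}\right)} = \frac{1084874}{-4079476 + \left(42 - 1552836312 + 24318 - 2681928\right)} = \frac{1084874}{-4079476 - 1555493880} = \frac{1084874}{-1559573356} = 1084874 \left(- \frac{1}{1559573356}\right) = - \frac{542437}{779786678}$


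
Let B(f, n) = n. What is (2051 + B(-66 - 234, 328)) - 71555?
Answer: -69176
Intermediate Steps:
(2051 + B(-66 - 234, 328)) - 71555 = (2051 + 328) - 71555 = 2379 - 71555 = -69176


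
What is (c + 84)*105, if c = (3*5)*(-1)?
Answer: 7245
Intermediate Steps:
c = -15 (c = 15*(-1) = -15)
(c + 84)*105 = (-15 + 84)*105 = 69*105 = 7245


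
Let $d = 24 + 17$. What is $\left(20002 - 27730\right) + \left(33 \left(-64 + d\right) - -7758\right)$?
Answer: $-729$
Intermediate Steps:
$d = 41$
$\left(20002 - 27730\right) + \left(33 \left(-64 + d\right) - -7758\right) = \left(20002 - 27730\right) + \left(33 \left(-64 + 41\right) - -7758\right) = -7728 + \left(33 \left(-23\right) + 7758\right) = -7728 + \left(-759 + 7758\right) = -7728 + 6999 = -729$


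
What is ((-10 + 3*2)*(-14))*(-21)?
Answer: -1176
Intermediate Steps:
((-10 + 3*2)*(-14))*(-21) = ((-10 + 6)*(-14))*(-21) = -4*(-14)*(-21) = 56*(-21) = -1176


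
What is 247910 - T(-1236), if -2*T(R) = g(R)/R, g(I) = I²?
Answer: 247292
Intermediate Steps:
T(R) = -R/2 (T(R) = -R²/(2*R) = -R/2)
247910 - T(-1236) = 247910 - (-1)*(-1236)/2 = 247910 - 1*618 = 247910 - 618 = 247292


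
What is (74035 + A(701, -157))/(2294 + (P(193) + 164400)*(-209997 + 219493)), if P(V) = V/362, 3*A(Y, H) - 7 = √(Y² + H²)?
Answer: 20101136/423852158967 + 905*√20642/847704317934 ≈ 4.7578e-5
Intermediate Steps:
A(Y, H) = 7/3 + √(H² + Y²)/3 (A(Y, H) = 7/3 + √(Y² + H²)/3 = 7/3 + √(H² + Y²)/3)
P(V) = V/362 (P(V) = V*(1/362) = V/362)
(74035 + A(701, -157))/(2294 + (P(193) + 164400)*(-209997 + 219493)) = (74035 + (7/3 + √((-157)² + 701²)/3))/(2294 + ((1/362)*193 + 164400)*(-209997 + 219493)) = (74035 + (7/3 + √(24649 + 491401)/3))/(2294 + (193/362 + 164400)*9496) = (74035 + (7/3 + √516050/3))/(2294 + (59512993/362)*9496) = (74035 + (7/3 + (5*√20642)/3))/(2294 + 282567690764/181) = (74035 + (7/3 + 5*√20642/3))/(282568105978/181) = (222112/3 + 5*√20642/3)*(181/282568105978) = 20101136/423852158967 + 905*√20642/847704317934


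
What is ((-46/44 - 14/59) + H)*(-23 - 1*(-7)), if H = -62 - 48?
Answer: 1155560/649 ≈ 1780.5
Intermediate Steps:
H = -110
((-46/44 - 14/59) + H)*(-23 - 1*(-7)) = ((-46/44 - 14/59) - 110)*(-23 - 1*(-7)) = ((-46*1/44 - 14*1/59) - 110)*(-23 + 7) = ((-23/22 - 14/59) - 110)*(-16) = (-1665/1298 - 110)*(-16) = -144445/1298*(-16) = 1155560/649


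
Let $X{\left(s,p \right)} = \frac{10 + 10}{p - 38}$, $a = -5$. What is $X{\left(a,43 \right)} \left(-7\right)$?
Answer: $-28$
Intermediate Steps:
$X{\left(s,p \right)} = \frac{20}{-38 + p}$
$X{\left(a,43 \right)} \left(-7\right) = \frac{20}{-38 + 43} \left(-7\right) = \frac{20}{5} \left(-7\right) = 20 \cdot \frac{1}{5} \left(-7\right) = 4 \left(-7\right) = -28$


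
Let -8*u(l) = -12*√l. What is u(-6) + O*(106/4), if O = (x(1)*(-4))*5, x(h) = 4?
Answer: -2120 + 3*I*√6/2 ≈ -2120.0 + 3.6742*I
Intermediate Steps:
u(l) = 3*√l/2 (u(l) = -(-3)*√l/2 = 3*√l/2)
O = -80 (O = (4*(-4))*5 = -16*5 = -80)
u(-6) + O*(106/4) = 3*√(-6)/2 - 8480/4 = 3*(I*√6)/2 - 8480/4 = 3*I*√6/2 - 80*53/2 = 3*I*√6/2 - 2120 = -2120 + 3*I*√6/2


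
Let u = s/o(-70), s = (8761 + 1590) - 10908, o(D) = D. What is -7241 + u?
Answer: -506313/70 ≈ -7233.0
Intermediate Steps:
s = -557 (s = 10351 - 10908 = -557)
u = 557/70 (u = -557/(-70) = -557*(-1/70) = 557/70 ≈ 7.9571)
-7241 + u = -7241 + 557/70 = -506313/70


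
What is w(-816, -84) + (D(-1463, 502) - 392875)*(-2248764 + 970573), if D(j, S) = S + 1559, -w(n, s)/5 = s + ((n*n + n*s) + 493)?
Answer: 499531263429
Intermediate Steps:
w(n, s) = -2465 - 5*s - 5*n² - 5*n*s (w(n, s) = -5*(s + ((n*n + n*s) + 493)) = -5*(s + ((n² + n*s) + 493)) = -5*(s + (493 + n² + n*s)) = -5*(493 + s + n² + n*s) = -2465 - 5*s - 5*n² - 5*n*s)
D(j, S) = 1559 + S
w(-816, -84) + (D(-1463, 502) - 392875)*(-2248764 + 970573) = (-2465 - 5*(-84) - 5*(-816)² - 5*(-816)*(-84)) + ((1559 + 502) - 392875)*(-2248764 + 970573) = (-2465 + 420 - 5*665856 - 342720) + (2061 - 392875)*(-1278191) = (-2465 + 420 - 3329280 - 342720) - 390814*(-1278191) = -3674045 + 499534937474 = 499531263429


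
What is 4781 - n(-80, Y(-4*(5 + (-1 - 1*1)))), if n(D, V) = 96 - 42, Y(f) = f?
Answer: 4727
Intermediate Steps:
n(D, V) = 54
4781 - n(-80, Y(-4*(5 + (-1 - 1*1)))) = 4781 - 1*54 = 4781 - 54 = 4727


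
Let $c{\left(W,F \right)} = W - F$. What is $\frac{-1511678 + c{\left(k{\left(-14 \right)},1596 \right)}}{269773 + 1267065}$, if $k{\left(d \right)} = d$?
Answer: $- \frac{756644}{768419} \approx -0.98468$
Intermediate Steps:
$\frac{-1511678 + c{\left(k{\left(-14 \right)},1596 \right)}}{269773 + 1267065} = \frac{-1511678 - 1610}{269773 + 1267065} = \frac{-1511678 - 1610}{1536838} = \left(-1511678 - 1610\right) \frac{1}{1536838} = \left(-1513288\right) \frac{1}{1536838} = - \frac{756644}{768419}$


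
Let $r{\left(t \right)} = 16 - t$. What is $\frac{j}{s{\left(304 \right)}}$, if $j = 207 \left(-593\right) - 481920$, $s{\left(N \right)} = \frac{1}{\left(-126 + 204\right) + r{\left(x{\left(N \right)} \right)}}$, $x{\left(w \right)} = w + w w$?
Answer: $56008256046$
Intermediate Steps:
$x{\left(w \right)} = w + w^{2}$
$s{\left(N \right)} = \frac{1}{94 - N \left(1 + N\right)}$ ($s{\left(N \right)} = \frac{1}{\left(-126 + 204\right) - \left(-16 + N \left(1 + N\right)\right)} = \frac{1}{78 - \left(-16 + N \left(1 + N\right)\right)} = \frac{1}{94 - N \left(1 + N\right)}$)
$j = -604671$ ($j = -122751 - 481920 = -604671$)
$\frac{j}{s{\left(304 \right)}} = - \frac{604671}{\left(-1\right) \frac{1}{-94 + 304 \left(1 + 304\right)}} = - \frac{604671}{\left(-1\right) \frac{1}{-94 + 304 \cdot 305}} = - \frac{604671}{\left(-1\right) \frac{1}{-94 + 92720}} = - \frac{604671}{\left(-1\right) \frac{1}{92626}} = - \frac{604671}{- \frac{1}{92626}} = \left(-604671\right) \left(-92626\right) = 56008256046$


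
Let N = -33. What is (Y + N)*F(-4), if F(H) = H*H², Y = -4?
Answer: 2368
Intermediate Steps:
F(H) = H³
(Y + N)*F(-4) = (-4 - 33)*(-4)³ = -37*(-64) = 2368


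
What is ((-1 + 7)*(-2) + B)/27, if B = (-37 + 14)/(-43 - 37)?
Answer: -937/2160 ≈ -0.43380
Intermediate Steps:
B = 23/80 (B = -23/(-80) = -23*(-1/80) = 23/80 ≈ 0.28750)
((-1 + 7)*(-2) + B)/27 = ((-1 + 7)*(-2) + 23/80)/27 = (6*(-2) + 23/80)/27 = (-12 + 23/80)/27 = (1/27)*(-937/80) = -937/2160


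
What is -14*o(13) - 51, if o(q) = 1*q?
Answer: -233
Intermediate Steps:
o(q) = q
-14*o(13) - 51 = -14*13 - 51 = -182 - 51 = -233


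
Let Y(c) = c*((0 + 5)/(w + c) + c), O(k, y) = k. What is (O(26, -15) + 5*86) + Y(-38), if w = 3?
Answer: 13338/7 ≈ 1905.4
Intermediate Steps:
Y(c) = c*(c + 5/(3 + c)) (Y(c) = c*((0 + 5)/(3 + c) + c) = c*(5/(3 + c) + c) = c*(c + 5/(3 + c)))
(O(26, -15) + 5*86) + Y(-38) = (26 + 5*86) - 38*(5 + (-38)² + 3*(-38))/(3 - 38) = (26 + 430) - 38*(5 + 1444 - 114)/(-35) = 456 - 38*(-1/35)*1335 = 456 + 10146/7 = 13338/7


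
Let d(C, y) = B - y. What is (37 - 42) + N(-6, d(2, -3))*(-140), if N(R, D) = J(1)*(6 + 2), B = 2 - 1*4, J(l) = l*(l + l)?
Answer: -2245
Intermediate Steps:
J(l) = 2*l² (J(l) = l*(2*l) = 2*l²)
B = -2 (B = 2 - 4 = -2)
d(C, y) = -2 - y
N(R, D) = 16 (N(R, D) = (2*1²)*(6 + 2) = (2*1)*8 = 2*8 = 16)
(37 - 42) + N(-6, d(2, -3))*(-140) = (37 - 42) + 16*(-140) = -5 - 2240 = -2245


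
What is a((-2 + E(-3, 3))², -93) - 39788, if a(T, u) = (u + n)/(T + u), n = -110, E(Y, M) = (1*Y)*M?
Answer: -159181/4 ≈ -39795.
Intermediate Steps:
E(Y, M) = M*Y (E(Y, M) = Y*M = M*Y)
a(T, u) = (-110 + u)/(T + u) (a(T, u) = (u - 110)/(T + u) = (-110 + u)/(T + u))
a((-2 + E(-3, 3))², -93) - 39788 = (-110 - 93)/((-2 + 3*(-3))² - 93) - 39788 = -203/((-2 - 9)² - 93) - 39788 = -203/((-11)² - 93) - 39788 = -203/(121 - 93) - 39788 = -203/28 - 39788 = (1/28)*(-203) - 39788 = -29/4 - 39788 = -159181/4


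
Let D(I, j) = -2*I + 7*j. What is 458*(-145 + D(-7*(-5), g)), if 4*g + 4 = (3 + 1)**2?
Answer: -88852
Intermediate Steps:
g = 3 (g = -1 + (3 + 1)**2/4 = -1 + (1/4)*4**2 = -1 + (1/4)*16 = -1 + 4 = 3)
458*(-145 + D(-7*(-5), g)) = 458*(-145 + (-(-14)*(-5) + 7*3)) = 458*(-145 + (-2*35 + 21)) = 458*(-145 + (-70 + 21)) = 458*(-145 - 49) = 458*(-194) = -88852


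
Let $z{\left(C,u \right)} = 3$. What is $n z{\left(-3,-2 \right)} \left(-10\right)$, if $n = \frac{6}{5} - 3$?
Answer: $54$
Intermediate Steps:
$n = - \frac{9}{5}$ ($n = 6 \cdot \frac{1}{5} - 3 = \frac{6}{5} - 3 = - \frac{9}{5} \approx -1.8$)
$n z{\left(-3,-2 \right)} \left(-10\right) = \left(- \frac{9}{5}\right) 3 \left(-10\right) = \left(- \frac{27}{5}\right) \left(-10\right) = 54$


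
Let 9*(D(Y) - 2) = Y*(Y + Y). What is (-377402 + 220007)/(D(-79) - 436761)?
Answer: 1416555/3918349 ≈ 0.36152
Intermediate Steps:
D(Y) = 2 + 2*Y**2/9 (D(Y) = 2 + (Y*(Y + Y))/9 = 2 + (Y*(2*Y))/9 = 2 + (2*Y**2)/9 = 2 + 2*Y**2/9)
(-377402 + 220007)/(D(-79) - 436761) = (-377402 + 220007)/((2 + (2/9)*(-79)**2) - 436761) = -157395/((2 + (2/9)*6241) - 436761) = -157395/((2 + 12482/9) - 436761) = -157395/(12500/9 - 436761) = -157395/(-3918349/9) = -157395*(-9/3918349) = 1416555/3918349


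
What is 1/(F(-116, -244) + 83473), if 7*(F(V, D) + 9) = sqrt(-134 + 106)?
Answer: 146062/12190918769 - I*sqrt(7)/24381837538 ≈ 1.1981e-5 - 1.0851e-10*I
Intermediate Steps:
F(V, D) = -9 + 2*I*sqrt(7)/7 (F(V, D) = -9 + sqrt(-134 + 106)/7 = -9 + sqrt(-28)/7 = -9 + (2*I*sqrt(7))/7 = -9 + 2*I*sqrt(7)/7)
1/(F(-116, -244) + 83473) = 1/((-9 + 2*I*sqrt(7)/7) + 83473) = 1/(83464 + 2*I*sqrt(7)/7)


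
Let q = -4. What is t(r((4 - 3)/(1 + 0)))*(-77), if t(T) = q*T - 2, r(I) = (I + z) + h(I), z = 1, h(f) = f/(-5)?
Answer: 3542/5 ≈ 708.40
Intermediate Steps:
h(f) = -f/5 (h(f) = f*(-⅕) = -f/5)
r(I) = 1 + 4*I/5 (r(I) = (I + 1) - I/5 = (1 + I) - I/5 = 1 + 4*I/5)
t(T) = -2 - 4*T (t(T) = -4*T - 2 = -2 - 4*T)
t(r((4 - 3)/(1 + 0)))*(-77) = (-2 - 4*(1 + 4*((4 - 3)/(1 + 0))/5))*(-77) = (-2 - 4*(1 + 4*(1/1)/5))*(-77) = (-2 - 4*(1 + 4*(1*1)/5))*(-77) = (-2 - 4*(1 + (⅘)*1))*(-77) = (-2 - 4*(1 + ⅘))*(-77) = (-2 - 4*9/5)*(-77) = (-2 - 36/5)*(-77) = -46/5*(-77) = 3542/5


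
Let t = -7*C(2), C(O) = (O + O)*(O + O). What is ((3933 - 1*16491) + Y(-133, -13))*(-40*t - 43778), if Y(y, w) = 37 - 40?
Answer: 493622178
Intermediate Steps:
Y(y, w) = -3
C(O) = 4*O² (C(O) = (2*O)*(2*O) = 4*O²)
t = -112 (t = -7*4*2² = -7*4*4 = -7*16 = -1*112 = -112)
((3933 - 1*16491) + Y(-133, -13))*(-40*t - 43778) = ((3933 - 1*16491) - 3)*(-40*(-112) - 43778) = ((3933 - 16491) - 3)*(4480 - 43778) = (-12558 - 3)*(-39298) = -12561*(-39298) = 493622178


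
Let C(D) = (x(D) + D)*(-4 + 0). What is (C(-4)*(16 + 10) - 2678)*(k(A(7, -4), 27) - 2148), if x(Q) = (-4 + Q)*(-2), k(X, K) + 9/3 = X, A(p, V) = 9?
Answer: 8409492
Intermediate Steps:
k(X, K) = -3 + X
x(Q) = 8 - 2*Q
C(D) = -32 + 4*D (C(D) = ((8 - 2*D) + D)*(-4 + 0) = (8 - D)*(-4) = -32 + 4*D)
(C(-4)*(16 + 10) - 2678)*(k(A(7, -4), 27) - 2148) = ((-32 + 4*(-4))*(16 + 10) - 2678)*((-3 + 9) - 2148) = ((-32 - 16)*26 - 2678)*(6 - 2148) = (-48*26 - 2678)*(-2142) = (-1248 - 2678)*(-2142) = -3926*(-2142) = 8409492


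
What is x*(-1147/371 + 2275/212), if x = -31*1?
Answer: -351447/1484 ≈ -236.82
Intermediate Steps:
x = -31
x*(-1147/371 + 2275/212) = -31*(-1147/371 + 2275/212) = -31*11337/1484 = -351447/1484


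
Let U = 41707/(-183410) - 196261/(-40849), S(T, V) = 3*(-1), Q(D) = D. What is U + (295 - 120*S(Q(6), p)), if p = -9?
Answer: 4941627924717/7492115090 ≈ 659.58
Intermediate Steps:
S(T, V) = -3
U = 34292540767/7492115090 (U = 41707*(-1/183410) - 196261*(-1/40849) = -41707/183410 + 196261/40849 = 34292540767/7492115090 ≈ 4.5771)
U + (295 - 120*S(Q(6), p)) = 34292540767/7492115090 + (295 - 120*(-3)) = 34292540767/7492115090 + (295 + 360) = 34292540767/7492115090 + 655 = 4941627924717/7492115090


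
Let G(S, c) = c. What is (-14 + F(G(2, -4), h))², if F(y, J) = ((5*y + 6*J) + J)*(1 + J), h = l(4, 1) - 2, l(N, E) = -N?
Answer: 87616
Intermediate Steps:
h = -6 (h = -1*4 - 2 = -4 - 2 = -6)
F(y, J) = (1 + J)*(5*y + 7*J) (F(y, J) = (5*y + 7*J)*(1 + J) = (1 + J)*(5*y + 7*J))
(-14 + F(G(2, -4), h))² = (-14 + (5*(-4) + 7*(-6) + 7*(-6)² + 5*(-6)*(-4)))² = (-14 + (-20 - 42 + 7*36 + 120))² = (-14 + (-20 - 42 + 252 + 120))² = (-14 + 310)² = 296² = 87616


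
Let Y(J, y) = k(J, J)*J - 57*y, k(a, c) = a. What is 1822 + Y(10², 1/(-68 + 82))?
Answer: 165451/14 ≈ 11818.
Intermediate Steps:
Y(J, y) = J² - 57*y (Y(J, y) = J*J - 57*y = J² - 57*y)
1822 + Y(10², 1/(-68 + 82)) = 1822 + ((10²)² - 57/(-68 + 82)) = 1822 + (100² - 57/14) = 1822 + (10000 - 57*1/14) = 1822 + (10000 - 57/14) = 1822 + 139943/14 = 165451/14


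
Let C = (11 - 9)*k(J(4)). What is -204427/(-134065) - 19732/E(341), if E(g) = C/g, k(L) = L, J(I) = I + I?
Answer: -225517024237/536260 ≈ -4.2054e+5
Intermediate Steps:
J(I) = 2*I
C = 16 (C = (11 - 9)*(2*4) = 2*8 = 16)
E(g) = 16/g
-204427/(-134065) - 19732/E(341) = -204427/(-134065) - 19732/(16/341) = -204427*(-1/134065) - 19732/(16*(1/341)) = 204427/134065 - 19732/16/341 = 204427/134065 - 19732*341/16 = 204427/134065 - 1682153/4 = -225517024237/536260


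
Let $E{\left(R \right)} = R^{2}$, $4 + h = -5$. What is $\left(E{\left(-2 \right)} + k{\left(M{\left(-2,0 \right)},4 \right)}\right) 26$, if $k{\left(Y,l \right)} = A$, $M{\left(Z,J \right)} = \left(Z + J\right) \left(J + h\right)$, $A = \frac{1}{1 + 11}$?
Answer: $\frac{637}{6} \approx 106.17$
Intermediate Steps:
$h = -9$ ($h = -4 - 5 = -9$)
$A = \frac{1}{12} \approx 0.083333$
$M{\left(Z,J \right)} = \left(-9 + J\right) \left(J + Z\right)$ ($M{\left(Z,J \right)} = \left(Z + J\right) \left(J - 9\right) = \left(J + Z\right) \left(-9 + J\right) = \left(-9 + J\right) \left(J + Z\right)$)
$k{\left(Y,l \right)} = \frac{1}{12}$
$\left(E{\left(-2 \right)} + k{\left(M{\left(-2,0 \right)},4 \right)}\right) 26 = \left(\left(-2\right)^{2} + \frac{1}{12}\right) 26 = \left(4 + \frac{1}{12}\right) 26 = \frac{49}{12} \cdot 26 = \frac{637}{6}$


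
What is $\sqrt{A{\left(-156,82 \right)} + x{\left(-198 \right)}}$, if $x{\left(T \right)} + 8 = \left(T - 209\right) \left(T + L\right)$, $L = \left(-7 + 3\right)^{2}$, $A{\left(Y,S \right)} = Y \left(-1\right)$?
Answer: $\sqrt{74222} \approx 272.44$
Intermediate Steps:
$A{\left(Y,S \right)} = - Y$
$L = 16$ ($L = \left(-4\right)^{2} = 16$)
$x{\left(T \right)} = -8 + \left(-209 + T\right) \left(16 + T\right)$ ($x{\left(T \right)} = -8 + \left(T - 209\right) \left(T + 16\right) = -8 + \left(-209 + T\right) \left(16 + T\right)$)
$\sqrt{A{\left(-156,82 \right)} + x{\left(-198 \right)}} = \sqrt{\left(-1\right) \left(-156\right) - \left(-34862 - 39204\right)} = \sqrt{156 + \left(-3352 + 39204 + 38214\right)} = \sqrt{156 + 74066} = \sqrt{74222}$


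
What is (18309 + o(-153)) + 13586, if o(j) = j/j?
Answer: 31896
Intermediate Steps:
o(j) = 1
(18309 + o(-153)) + 13586 = (18309 + 1) + 13586 = 18310 + 13586 = 31896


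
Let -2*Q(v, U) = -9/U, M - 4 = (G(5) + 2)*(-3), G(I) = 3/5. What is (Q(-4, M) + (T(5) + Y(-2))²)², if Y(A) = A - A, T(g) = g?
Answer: 819025/1444 ≈ 567.19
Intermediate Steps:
G(I) = ⅗ (G(I) = 3*(⅕) = ⅗)
Y(A) = 0
M = -19/5 (M = 4 + (⅗ + 2)*(-3) = 4 + (13/5)*(-3) = 4 - 39/5 = -19/5 ≈ -3.8000)
Q(v, U) = 9/(2*U) (Q(v, U) = -(-9)/(2*U) = 9/(2*U))
(Q(-4, M) + (T(5) + Y(-2))²)² = (9/(2*(-19/5)) + (5 + 0)²)² = ((9/2)*(-5/19) + 5²)² = (-45/38 + 25)² = (905/38)² = 819025/1444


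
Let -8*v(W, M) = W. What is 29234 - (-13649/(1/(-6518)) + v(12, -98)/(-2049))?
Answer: -121485138969/1366 ≈ -8.8935e+7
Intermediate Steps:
v(W, M) = -W/8
29234 - (-13649/(1/(-6518)) + v(12, -98)/(-2049)) = 29234 - (-13649/(1/(-6518)) - ⅛*12/(-2049)) = 29234 - (-13649/(-1/6518) - 3/2*(-1/2049)) = 29234 - (-13649*(-6518) + 1/1366) = 29234 - (88964182 + 1/1366) = 29234 - 1*121525072613/1366 = 29234 - 121525072613/1366 = -121485138969/1366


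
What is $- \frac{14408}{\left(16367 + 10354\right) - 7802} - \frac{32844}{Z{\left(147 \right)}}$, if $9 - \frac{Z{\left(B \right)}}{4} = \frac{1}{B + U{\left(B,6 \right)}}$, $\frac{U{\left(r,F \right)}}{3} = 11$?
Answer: $- \frac{27985230172}{30629861} \approx -913.66$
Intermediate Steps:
$U{\left(r,F \right)} = 33$ ($U{\left(r,F \right)} = 3 \cdot 11 = 33$)
$Z{\left(B \right)} = 36 - \frac{4}{33 + B}$ ($Z{\left(B \right)} = 36 - \frac{4}{B + 33} = 36 - \frac{4}{33 + B}$)
$- \frac{14408}{\left(16367 + 10354\right) - 7802} - \frac{32844}{Z{\left(147 \right)}} = - \frac{14408}{\left(16367 + 10354\right) - 7802} - \frac{32844}{4 \frac{1}{33 + 147} \left(296 + 9 \cdot 147\right)} = - \frac{14408}{26721 - 7802} - \frac{32844}{4 \cdot \frac{1}{180} \left(296 + 1323\right)} = - \frac{14408}{18919} - \frac{32844}{4 \cdot \frac{1}{180} \cdot 1619} = \left(-14408\right) \frac{1}{18919} - \frac{32844}{\frac{1619}{45}} = - \frac{14408}{18919} - \frac{1477980}{1619} = - \frac{27985230172}{30629861}$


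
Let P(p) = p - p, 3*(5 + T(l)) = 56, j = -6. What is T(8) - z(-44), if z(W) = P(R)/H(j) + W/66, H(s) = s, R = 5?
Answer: 43/3 ≈ 14.333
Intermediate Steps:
T(l) = 41/3 (T(l) = -5 + (⅓)*56 = -5 + 56/3 = 41/3)
P(p) = 0
z(W) = W/66 (z(W) = 0/(-6) + W/66 = 0*(-⅙) + W*(1/66) = 0 + W/66 = W/66)
T(8) - z(-44) = 41/3 - (-44)/66 = 41/3 - 1*(-⅔) = 41/3 + ⅔ = 43/3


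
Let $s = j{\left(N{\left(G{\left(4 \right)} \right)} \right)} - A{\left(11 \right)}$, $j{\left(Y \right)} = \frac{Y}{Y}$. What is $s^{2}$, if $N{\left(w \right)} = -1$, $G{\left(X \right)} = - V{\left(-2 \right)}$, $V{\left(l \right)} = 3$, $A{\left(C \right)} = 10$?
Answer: $81$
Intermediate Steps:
$G{\left(X \right)} = -3$ ($G{\left(X \right)} = \left(-1\right) 3 = -3$)
$j{\left(Y \right)} = 1$
$s = -9$ ($s = 1 - 10 = -9$)
$s^{2} = \left(-9\right)^{2} = 81$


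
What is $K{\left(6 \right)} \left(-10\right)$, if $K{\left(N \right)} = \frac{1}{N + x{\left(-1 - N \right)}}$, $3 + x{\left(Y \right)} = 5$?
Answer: $- \frac{5}{4} \approx -1.25$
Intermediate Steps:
$x{\left(Y \right)} = 2$ ($x{\left(Y \right)} = -3 + 5 = 2$)
$K{\left(N \right)} = \frac{1}{2 + N}$ ($K{\left(N \right)} = \frac{1}{N + 2} = \frac{1}{2 + N}$)
$K{\left(6 \right)} \left(-10\right) = \frac{1}{2 + 6} \left(-10\right) = \frac{1}{8} \left(-10\right) = - \frac{5}{4}$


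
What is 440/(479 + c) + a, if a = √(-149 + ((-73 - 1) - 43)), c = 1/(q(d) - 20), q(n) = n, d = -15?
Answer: 350/381 + I*√266 ≈ 0.91864 + 16.31*I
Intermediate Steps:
c = -1/35 (c = 1/(-15 - 20) = 1/(-35) = -1/35 ≈ -0.028571)
a = I*√266 (a = √(-149 + (-74 - 43)) = √(-149 - 117) = √(-266) = I*√266 ≈ 16.31*I)
440/(479 + c) + a = 440/(479 - 1/35) + I*√266 = 440/(16764/35) + I*√266 = 440*(35/16764) + I*√266 = 350/381 + I*√266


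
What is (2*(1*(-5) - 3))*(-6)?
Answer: 96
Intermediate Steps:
(2*(1*(-5) - 3))*(-6) = (2*(-5 - 3))*(-6) = (2*(-8))*(-6) = -16*(-6) = 96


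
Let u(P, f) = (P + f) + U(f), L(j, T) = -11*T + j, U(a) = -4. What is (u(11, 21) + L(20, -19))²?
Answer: 66049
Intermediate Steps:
L(j, T) = j - 11*T
u(P, f) = -4 + P + f (u(P, f) = (P + f) - 4 = -4 + P + f)
(u(11, 21) + L(20, -19))² = ((-4 + 11 + 21) + (20 - 11*(-19)))² = (28 + (20 + 209))² = (28 + 229)² = 257² = 66049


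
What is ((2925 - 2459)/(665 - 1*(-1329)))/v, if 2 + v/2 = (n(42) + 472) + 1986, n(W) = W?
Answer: 233/4981012 ≈ 4.6778e-5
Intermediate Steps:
v = 4996 (v = -4 + 2*((42 + 472) + 1986) = -4 + 2*(514 + 1986) = -4 + 2*2500 = -4 + 5000 = 4996)
((2925 - 2459)/(665 - 1*(-1329)))/v = ((2925 - 2459)/(665 - 1*(-1329)))/4996 = (466/(665 + 1329))*(1/4996) = (466/1994)*(1/4996) = (466*(1/1994))*(1/4996) = (233/997)*(1/4996) = 233/4981012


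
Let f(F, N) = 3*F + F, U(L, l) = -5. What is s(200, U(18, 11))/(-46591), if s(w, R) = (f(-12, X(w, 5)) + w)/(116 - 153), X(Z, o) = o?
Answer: 152/1723867 ≈ 8.8174e-5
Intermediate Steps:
f(F, N) = 4*F
s(w, R) = 48/37 - w/37 (s(w, R) = (4*(-12) + w)/(116 - 153) = (-48 + w)/(-37) = (-48 + w)*(-1/37) = 48/37 - w/37)
s(200, U(18, 11))/(-46591) = (48/37 - 1/37*200)/(-46591) = (48/37 - 200/37)*(-1/46591) = -152/37*(-1/46591) = 152/1723867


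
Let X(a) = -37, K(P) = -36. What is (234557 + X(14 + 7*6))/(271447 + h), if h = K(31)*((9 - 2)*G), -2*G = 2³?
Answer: 46904/54491 ≈ 0.86077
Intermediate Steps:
G = -4 (G = -½*2³ = -½*8 = -4)
h = 1008 (h = -36*(9 - 2)*(-4) = -252*(-4) = -36*(-28) = 1008)
(234557 + X(14 + 7*6))/(271447 + h) = (234557 - 37)/(271447 + 1008) = 234520/272455 = 234520*(1/272455) = 46904/54491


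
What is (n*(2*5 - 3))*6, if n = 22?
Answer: 924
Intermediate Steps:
(n*(2*5 - 3))*6 = (22*(2*5 - 3))*6 = (22*(10 - 3))*6 = (22*7)*6 = 154*6 = 924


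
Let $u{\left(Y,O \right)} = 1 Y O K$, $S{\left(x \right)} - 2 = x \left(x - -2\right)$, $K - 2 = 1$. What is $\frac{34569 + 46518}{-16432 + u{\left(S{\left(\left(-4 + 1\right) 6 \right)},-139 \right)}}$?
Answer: $- \frac{81087}{137362} \approx -0.59032$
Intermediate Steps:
$K = 3$ ($K = 2 + 1 = 3$)
$S{\left(x \right)} = 2 + x \left(2 + x\right)$ ($S{\left(x \right)} = 2 + x \left(x - -2\right) = 2 + x \left(x + \left(-3 + 5\right)\right) = 2 + x \left(x + 2\right) = 2 + x \left(2 + x\right)$)
$u{\left(Y,O \right)} = 3 O Y$ ($u{\left(Y,O \right)} = 1 Y O 3 = 1 O Y 3 = O Y 3 = 3 O Y$)
$\frac{34569 + 46518}{-16432 + u{\left(S{\left(\left(-4 + 1\right) 6 \right)},-139 \right)}} = \frac{34569 + 46518}{-16432 + 3 \left(-139\right) \left(2 + \left(\left(-4 + 1\right) 6\right)^{2} + 2 \left(-4 + 1\right) 6\right)} = \frac{81087}{-16432 + 3 \left(-139\right) \left(2 + \left(\left(-3\right) 6\right)^{2} + 2 \left(\left(-3\right) 6\right)\right)} = \frac{81087}{-16432 + 3 \left(-139\right) \left(2 + \left(-18\right)^{2} + 2 \left(-18\right)\right)} = \frac{81087}{-16432 + 3 \left(-139\right) \left(2 + 324 - 36\right)} = \frac{81087}{-16432 + 3 \left(-139\right) 290} = \frac{81087}{-16432 - 120930} = \frac{81087}{-137362} = 81087 \left(- \frac{1}{137362}\right) = - \frac{81087}{137362}$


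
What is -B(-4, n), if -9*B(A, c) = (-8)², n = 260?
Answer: 64/9 ≈ 7.1111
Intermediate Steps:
B(A, c) = -64/9 (B(A, c) = -⅑*(-8)² = -⅑*64 = -64/9)
-B(-4, n) = -1*(-64/9) = 64/9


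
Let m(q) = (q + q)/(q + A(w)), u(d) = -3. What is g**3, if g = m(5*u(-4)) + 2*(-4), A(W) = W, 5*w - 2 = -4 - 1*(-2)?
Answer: -216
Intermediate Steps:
w = 0 (w = 2/5 + (-4 - 1*(-2))/5 = 2/5 + (-4 + 2)/5 = 2/5 + (1/5)*(-2) = 2/5 - 2/5 = 0)
m(q) = 2 (m(q) = (q + q)/(q + 0) = (2*q)/q = 2)
g = -6 (g = 2 + 2*(-4) = 2 - 8 = -6)
g**3 = (-6)**3 = -216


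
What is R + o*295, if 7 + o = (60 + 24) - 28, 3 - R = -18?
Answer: 14476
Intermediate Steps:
R = 21 (R = 3 - 1*(-18) = 3 + 18 = 21)
o = 49 (o = -7 + ((60 + 24) - 28) = -7 + (84 - 28) = -7 + 56 = 49)
R + o*295 = 21 + 49*295 = 21 + 14455 = 14476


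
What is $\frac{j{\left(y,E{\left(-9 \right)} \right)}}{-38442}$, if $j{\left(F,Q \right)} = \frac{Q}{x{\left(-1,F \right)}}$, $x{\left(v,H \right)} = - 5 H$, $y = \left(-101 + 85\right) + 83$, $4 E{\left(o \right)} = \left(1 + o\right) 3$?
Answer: $- \frac{1}{2146345} \approx -4.6591 \cdot 10^{-7}$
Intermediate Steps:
$E{\left(o \right)} = \frac{3}{4} + \frac{3 o}{4}$ ($E{\left(o \right)} = \frac{\left(1 + o\right) 3}{4} = \frac{3 + 3 o}{4} = \frac{3}{4} + \frac{3 o}{4}$)
$y = 67$ ($y = -16 + 83 = 67$)
$j{\left(F,Q \right)} = - \frac{Q}{5 F}$ ($j{\left(F,Q \right)} = \frac{Q}{\left(-5\right) F} = Q \left(- \frac{1}{5 F}\right) = - \frac{Q}{5 F}$)
$\frac{j{\left(y,E{\left(-9 \right)} \right)}}{-38442} = \frac{\left(- \frac{1}{5}\right) \left(\frac{3}{4} + \frac{3}{4} \left(-9\right)\right) \frac{1}{67}}{-38442} = \left(- \frac{1}{5}\right) \left(\frac{3}{4} - \frac{27}{4}\right) \frac{1}{67} \left(- \frac{1}{38442}\right) = \left(- \frac{1}{5}\right) \left(-6\right) \frac{1}{67} \left(- \frac{1}{38442}\right) = \frac{6}{335} \left(- \frac{1}{38442}\right) = - \frac{1}{2146345}$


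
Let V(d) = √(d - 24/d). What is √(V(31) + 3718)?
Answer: √(3572998 + 31*√29047)/31 ≈ 61.020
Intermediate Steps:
√(V(31) + 3718) = √(√(31 - 24/31) + 3718) = √(√(937/31) + 3718) = √(√29047/31 + 3718) = √(3718 + √29047/31)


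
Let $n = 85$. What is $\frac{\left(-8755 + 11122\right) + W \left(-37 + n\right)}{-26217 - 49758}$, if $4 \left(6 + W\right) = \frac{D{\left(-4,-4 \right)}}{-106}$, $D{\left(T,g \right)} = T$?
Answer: $- \frac{36737}{1342225} \approx -0.02737$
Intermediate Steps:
$W = - \frac{635}{106}$ ($W = -6 + \frac{\left(-4\right) \frac{1}{-106}}{4} = -6 + \frac{\left(-4\right) \left(- \frac{1}{106}\right)}{4} = -6 + \frac{1}{4} \cdot \frac{2}{53} = -6 + \frac{1}{106} = - \frac{635}{106} \approx -5.9906$)
$\frac{\left(-8755 + 11122\right) + W \left(-37 + n\right)}{-26217 - 49758} = \frac{\left(-8755 + 11122\right) - \frac{635 \left(-37 + 85\right)}{106}}{-26217 - 49758} = \frac{2367 - \frac{15240}{53}}{-75975} = \left(2367 - \frac{15240}{53}\right) \left(- \frac{1}{75975}\right) = \frac{110211}{53} \left(- \frac{1}{75975}\right) = - \frac{36737}{1342225}$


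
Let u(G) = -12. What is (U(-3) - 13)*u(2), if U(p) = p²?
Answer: 48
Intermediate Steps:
(U(-3) - 13)*u(2) = ((-3)² - 13)*(-12) = (9 - 13)*(-12) = -4*(-12) = 48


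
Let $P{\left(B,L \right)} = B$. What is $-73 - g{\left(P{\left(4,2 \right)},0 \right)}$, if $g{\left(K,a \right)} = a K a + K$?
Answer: $-77$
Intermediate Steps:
$g{\left(K,a \right)} = K + K a^{2}$ ($g{\left(K,a \right)} = K a a + K = K a^{2} + K = K + K a^{2}$)
$-73 - g{\left(P{\left(4,2 \right)},0 \right)} = -73 - 4 \left(1 + 0^{2}\right) = -73 - 4 \left(1 + 0\right) = -73 - 4 \cdot 1 = -73 - 4 = -77$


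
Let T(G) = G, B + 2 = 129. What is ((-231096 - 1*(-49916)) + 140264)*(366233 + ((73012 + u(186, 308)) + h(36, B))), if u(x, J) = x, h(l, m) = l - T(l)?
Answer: -17979758796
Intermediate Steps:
B = 127 (B = -2 + 129 = 127)
h(l, m) = 0 (h(l, m) = l - l = 0)
((-231096 - 1*(-49916)) + 140264)*(366233 + ((73012 + u(186, 308)) + h(36, B))) = ((-231096 - 1*(-49916)) + 140264)*(366233 + ((73012 + 186) + 0)) = ((-231096 + 49916) + 140264)*(366233 + (73198 + 0)) = (-181180 + 140264)*(366233 + 73198) = -40916*439431 = -17979758796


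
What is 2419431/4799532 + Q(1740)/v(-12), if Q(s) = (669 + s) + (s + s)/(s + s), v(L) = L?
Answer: -961486579/4799532 ≈ -200.33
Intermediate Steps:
Q(s) = 670 + s (Q(s) = (669 + s) + (2*s)/((2*s)) = (669 + s) + (2*s)*(1/(2*s)) = (669 + s) + 1 = 670 + s)
2419431/4799532 + Q(1740)/v(-12) = 2419431/4799532 + (670 + 1740)/(-12) = 2419431*(1/4799532) + 2410*(-1/12) = 806477/1599844 - 1205/6 = -961486579/4799532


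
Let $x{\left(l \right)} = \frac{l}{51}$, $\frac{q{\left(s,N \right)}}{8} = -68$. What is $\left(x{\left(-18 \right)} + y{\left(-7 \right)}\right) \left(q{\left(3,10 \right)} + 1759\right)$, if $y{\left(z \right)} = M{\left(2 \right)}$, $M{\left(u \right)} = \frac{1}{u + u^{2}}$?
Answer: $- \frac{7695}{34} \approx -226.32$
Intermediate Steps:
$q{\left(s,N \right)} = -544$ ($q{\left(s,N \right)} = 8 \left(-68\right) = -544$)
$x{\left(l \right)} = \frac{l}{51}$ ($x{\left(l \right)} = l \frac{1}{51} = \frac{l}{51}$)
$y{\left(z \right)} = \frac{1}{6}$ ($y{\left(z \right)} = \frac{1}{2 \left(1 + 2\right)} = \frac{1}{2 \cdot 3} = \frac{1}{2} \cdot \frac{1}{3} = \frac{1}{6}$)
$\left(x{\left(-18 \right)} + y{\left(-7 \right)}\right) \left(q{\left(3,10 \right)} + 1759\right) = \left(\frac{1}{51} \left(-18\right) + \frac{1}{6}\right) \left(-544 + 1759\right) = \left(- \frac{6}{17} + \frac{1}{6}\right) 1215 = \left(- \frac{19}{102}\right) 1215 = - \frac{7695}{34}$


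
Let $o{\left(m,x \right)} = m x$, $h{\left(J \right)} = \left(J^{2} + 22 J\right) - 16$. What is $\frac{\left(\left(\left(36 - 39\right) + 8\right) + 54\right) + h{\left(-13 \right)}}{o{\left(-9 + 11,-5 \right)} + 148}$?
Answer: $- \frac{37}{69} \approx -0.53623$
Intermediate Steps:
$h{\left(J \right)} = -16 + J^{2} + 22 J$
$\frac{\left(\left(\left(36 - 39\right) + 8\right) + 54\right) + h{\left(-13 \right)}}{o{\left(-9 + 11,-5 \right)} + 148} = \frac{\left(\left(\left(36 - 39\right) + 8\right) + 54\right) + \left(-16 + \left(-13\right)^{2} + 22 \left(-13\right)\right)}{\left(-9 + 11\right) \left(-5\right) + 148} = \frac{\left(\left(-3 + 8\right) + 54\right) - 133}{2 \left(-5\right) + 148} = \frac{\left(5 + 54\right) - 133}{-10 + 148} = \frac{59 - 133}{138} = \left(-74\right) \frac{1}{138} = - \frac{37}{69}$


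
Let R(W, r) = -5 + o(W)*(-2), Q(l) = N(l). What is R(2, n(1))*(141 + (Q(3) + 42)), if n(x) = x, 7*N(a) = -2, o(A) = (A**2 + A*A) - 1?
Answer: -24301/7 ≈ -3471.6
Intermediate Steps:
o(A) = -1 + 2*A**2 (o(A) = (A**2 + A**2) - 1 = 2*A**2 - 1 = -1 + 2*A**2)
N(a) = -2/7 (N(a) = (1/7)*(-2) = -2/7)
Q(l) = -2/7
R(W, r) = -3 - 4*W**2 (R(W, r) = -5 + (-1 + 2*W**2)*(-2) = -5 + (2 - 4*W**2) = -3 - 4*W**2)
R(2, n(1))*(141 + (Q(3) + 42)) = (-3 - 4*2**2)*(141 + (-2/7 + 42)) = (-3 - 4*4)*(141 + 292/7) = (-3 - 16)*(1279/7) = -19*1279/7 = -24301/7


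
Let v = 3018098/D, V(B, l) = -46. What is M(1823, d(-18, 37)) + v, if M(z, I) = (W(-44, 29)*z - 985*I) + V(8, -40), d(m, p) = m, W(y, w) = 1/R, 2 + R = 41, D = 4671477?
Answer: 1076813126615/60729201 ≈ 17731.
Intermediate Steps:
R = 39 (R = -2 + 41 = 39)
W(y, w) = 1/39
M(z, I) = -46 - 985*I + z/39 (M(z, I) = (z/39 - 985*I) - 46 = (-985*I + z/39) - 46 = -46 - 985*I + z/39)
v = 3018098/4671477 ≈ 0.64607
M(1823, d(-18, 37)) + v = (-46 - 985*(-18) + (1/39)*1823) + 3018098/4671477 = (-46 + 17730 + 1823/39) + 3018098/4671477 = 691499/39 + 3018098/4671477 = 1076813126615/60729201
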